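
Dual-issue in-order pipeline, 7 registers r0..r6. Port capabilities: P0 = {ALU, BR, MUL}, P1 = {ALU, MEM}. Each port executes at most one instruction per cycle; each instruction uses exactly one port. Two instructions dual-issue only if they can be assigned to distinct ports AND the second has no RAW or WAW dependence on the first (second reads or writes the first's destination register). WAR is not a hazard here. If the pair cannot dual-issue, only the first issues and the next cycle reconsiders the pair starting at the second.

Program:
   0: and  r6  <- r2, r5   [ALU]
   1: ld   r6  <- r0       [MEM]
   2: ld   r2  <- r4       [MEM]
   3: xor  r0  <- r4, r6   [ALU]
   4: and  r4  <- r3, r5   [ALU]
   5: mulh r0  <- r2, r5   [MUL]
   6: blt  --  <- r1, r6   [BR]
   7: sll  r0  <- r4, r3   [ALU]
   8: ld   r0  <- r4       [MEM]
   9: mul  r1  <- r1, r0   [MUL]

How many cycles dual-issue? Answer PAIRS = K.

[0] i0  and  -- WAW r6
[1] i1  ld  -- no-port MEM/MEM
[2] i2,i3  ld/xor  -- pair
[3] i4,i5  and/mulh  -- pair
[4] i6,i7  blt/sll  -- pair
[5] i8  ld  -- RAW r0
[6] i9  mul  -- tail

PAIRS = 3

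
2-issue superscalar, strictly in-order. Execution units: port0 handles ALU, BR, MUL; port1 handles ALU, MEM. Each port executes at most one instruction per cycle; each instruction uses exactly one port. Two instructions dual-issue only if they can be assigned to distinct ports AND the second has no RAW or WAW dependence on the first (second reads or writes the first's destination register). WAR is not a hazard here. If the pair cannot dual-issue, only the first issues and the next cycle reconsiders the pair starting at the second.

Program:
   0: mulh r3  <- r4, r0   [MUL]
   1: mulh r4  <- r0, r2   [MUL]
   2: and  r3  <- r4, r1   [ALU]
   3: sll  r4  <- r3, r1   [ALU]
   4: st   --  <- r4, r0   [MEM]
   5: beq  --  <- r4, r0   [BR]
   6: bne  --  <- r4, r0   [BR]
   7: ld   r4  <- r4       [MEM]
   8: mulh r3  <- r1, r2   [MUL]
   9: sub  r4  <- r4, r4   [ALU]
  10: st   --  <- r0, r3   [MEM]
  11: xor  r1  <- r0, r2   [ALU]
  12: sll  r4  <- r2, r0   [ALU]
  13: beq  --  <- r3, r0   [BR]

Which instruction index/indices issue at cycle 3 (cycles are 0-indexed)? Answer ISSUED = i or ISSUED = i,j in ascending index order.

ISSUED = 3

t=0 i0:mulh.MUL ; no-port MUL/MUL
t=1 i1:mulh.MUL ; RAW r4
t=2 i2:and.ALU ; RAW r3
t=3 i3:sll.ALU ; RAW r4
t=4 i4+i5:st.MEM+beq.BR ; pair
t=5 i6+i7:bne.BR+ld.MEM ; pair
t=6 i8+i9:mulh.MUL+sub.ALU ; pair
t=7 i10+i11:st.MEM+xor.ALU ; pair
t=8 i12+i13:sll.ALU+beq.BR ; pair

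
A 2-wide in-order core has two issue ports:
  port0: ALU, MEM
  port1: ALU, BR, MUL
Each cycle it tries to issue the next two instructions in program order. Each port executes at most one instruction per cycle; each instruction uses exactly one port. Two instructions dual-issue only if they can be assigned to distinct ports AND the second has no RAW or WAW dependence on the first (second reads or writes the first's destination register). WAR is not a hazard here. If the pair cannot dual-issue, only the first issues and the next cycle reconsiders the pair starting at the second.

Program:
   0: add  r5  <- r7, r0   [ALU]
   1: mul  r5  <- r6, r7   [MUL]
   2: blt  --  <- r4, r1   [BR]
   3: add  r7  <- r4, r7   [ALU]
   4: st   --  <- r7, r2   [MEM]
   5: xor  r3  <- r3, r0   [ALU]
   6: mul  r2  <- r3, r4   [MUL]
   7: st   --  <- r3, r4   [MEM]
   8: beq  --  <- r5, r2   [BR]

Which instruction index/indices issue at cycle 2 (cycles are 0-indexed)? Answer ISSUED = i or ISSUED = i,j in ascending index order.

0. add @i0  | WAW r5
1. mul @i1  | no-port MUL/BR
2. blt/add @i2,i3  | pair
3. st/xor @i4,i5  | pair
4. mul/st @i6,i7  | pair
5. beq @i8  | tail

ISSUED = 2,3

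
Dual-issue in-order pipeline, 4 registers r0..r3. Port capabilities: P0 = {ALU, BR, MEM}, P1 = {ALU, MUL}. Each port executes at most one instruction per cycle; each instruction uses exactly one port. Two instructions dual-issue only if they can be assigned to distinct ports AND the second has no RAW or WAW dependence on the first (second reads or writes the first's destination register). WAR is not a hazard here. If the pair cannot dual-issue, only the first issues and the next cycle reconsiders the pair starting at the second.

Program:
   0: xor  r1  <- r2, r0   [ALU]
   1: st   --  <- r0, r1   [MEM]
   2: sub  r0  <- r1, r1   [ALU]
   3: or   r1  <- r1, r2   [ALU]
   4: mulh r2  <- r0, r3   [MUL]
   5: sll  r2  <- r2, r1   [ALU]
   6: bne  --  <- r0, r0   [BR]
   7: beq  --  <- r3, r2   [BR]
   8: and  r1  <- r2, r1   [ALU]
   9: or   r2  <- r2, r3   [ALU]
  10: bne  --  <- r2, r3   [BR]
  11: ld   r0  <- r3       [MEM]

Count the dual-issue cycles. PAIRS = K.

0. xor @i0  | RAW r1
1. st sub @i1,i2  | dual
2. or mulh @i3,i4  | dual
3. sll bne @i5,i6  | dual
4. beq and @i7,i8  | dual
5. or @i9  | RAW r2
6. bne @i10  | no-port BR/MEM
7. ld @i11  | tail

PAIRS = 4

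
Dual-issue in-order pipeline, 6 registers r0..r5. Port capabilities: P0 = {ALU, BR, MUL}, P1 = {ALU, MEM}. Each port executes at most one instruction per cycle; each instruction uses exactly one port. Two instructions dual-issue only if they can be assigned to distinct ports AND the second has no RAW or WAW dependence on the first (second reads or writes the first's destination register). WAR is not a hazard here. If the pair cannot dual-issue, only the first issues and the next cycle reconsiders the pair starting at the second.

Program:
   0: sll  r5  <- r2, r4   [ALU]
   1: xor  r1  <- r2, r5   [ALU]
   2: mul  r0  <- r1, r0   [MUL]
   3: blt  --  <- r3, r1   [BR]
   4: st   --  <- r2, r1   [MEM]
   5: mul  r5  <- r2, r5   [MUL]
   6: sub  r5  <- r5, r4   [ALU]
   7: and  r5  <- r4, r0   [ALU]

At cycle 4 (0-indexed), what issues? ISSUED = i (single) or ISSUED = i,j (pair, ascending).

[0] i0  sll  -- RAW r5
[1] i1  xor  -- RAW r1
[2] i2  mul  -- no-port MUL/BR
[3] i3,i4  blt st  -- pair
[4] i5  mul  -- RAW+WAW r5
[5] i6  sub  -- WAW r5
[6] i7  and  -- tail

ISSUED = 5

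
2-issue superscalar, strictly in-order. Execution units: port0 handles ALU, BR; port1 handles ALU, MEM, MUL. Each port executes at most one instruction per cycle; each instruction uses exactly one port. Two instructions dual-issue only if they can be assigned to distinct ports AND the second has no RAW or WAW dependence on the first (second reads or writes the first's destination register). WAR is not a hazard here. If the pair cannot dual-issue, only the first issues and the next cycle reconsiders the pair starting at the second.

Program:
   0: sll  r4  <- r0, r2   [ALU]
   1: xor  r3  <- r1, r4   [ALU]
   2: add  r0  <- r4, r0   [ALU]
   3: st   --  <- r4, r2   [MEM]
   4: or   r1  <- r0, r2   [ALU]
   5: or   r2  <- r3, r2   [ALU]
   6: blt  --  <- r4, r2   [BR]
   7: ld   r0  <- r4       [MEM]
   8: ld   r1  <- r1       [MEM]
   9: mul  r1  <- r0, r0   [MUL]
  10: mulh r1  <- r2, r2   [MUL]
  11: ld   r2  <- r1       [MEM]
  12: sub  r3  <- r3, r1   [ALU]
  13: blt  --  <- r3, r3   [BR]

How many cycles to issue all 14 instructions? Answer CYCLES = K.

CYCLES = 10

  cy0 -> i0 (sll) RAW r4
  cy1 -> i1+i2 (xor+add) pair
  cy2 -> i3+i4 (st+or) pair
  cy3 -> i5 (or) RAW r2
  cy4 -> i6+i7 (blt+ld) pair
  cy5 -> i8 (ld) no-port MEM/MUL
  cy6 -> i9 (mul) no-port MUL/MUL
  cy7 -> i10 (mulh) no-port MUL/MEM
  cy8 -> i11+i12 (ld+sub) pair
  cy9 -> i13 (blt) tail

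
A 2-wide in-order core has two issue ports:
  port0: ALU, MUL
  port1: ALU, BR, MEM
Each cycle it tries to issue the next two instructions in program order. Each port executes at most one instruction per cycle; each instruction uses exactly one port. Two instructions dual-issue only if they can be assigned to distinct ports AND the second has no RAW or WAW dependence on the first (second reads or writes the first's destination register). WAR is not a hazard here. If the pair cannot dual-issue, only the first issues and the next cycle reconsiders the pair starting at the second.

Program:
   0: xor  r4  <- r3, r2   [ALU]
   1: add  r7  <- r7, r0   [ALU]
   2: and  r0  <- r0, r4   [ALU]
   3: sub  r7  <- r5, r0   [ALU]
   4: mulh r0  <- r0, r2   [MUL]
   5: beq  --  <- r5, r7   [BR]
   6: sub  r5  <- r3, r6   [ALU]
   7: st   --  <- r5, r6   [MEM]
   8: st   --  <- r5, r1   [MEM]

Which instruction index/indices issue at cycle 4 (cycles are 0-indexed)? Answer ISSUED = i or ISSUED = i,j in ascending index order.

  cy0 -> i0,i1 (xor.ALU add.ALU) dual
  cy1 -> i2 (and.ALU) RAW r0
  cy2 -> i3,i4 (sub.ALU mulh.MUL) dual
  cy3 -> i5,i6 (beq.BR sub.ALU) dual
  cy4 -> i7 (st.MEM) no-port MEM/MEM
  cy5 -> i8 (st.MEM) tail

ISSUED = 7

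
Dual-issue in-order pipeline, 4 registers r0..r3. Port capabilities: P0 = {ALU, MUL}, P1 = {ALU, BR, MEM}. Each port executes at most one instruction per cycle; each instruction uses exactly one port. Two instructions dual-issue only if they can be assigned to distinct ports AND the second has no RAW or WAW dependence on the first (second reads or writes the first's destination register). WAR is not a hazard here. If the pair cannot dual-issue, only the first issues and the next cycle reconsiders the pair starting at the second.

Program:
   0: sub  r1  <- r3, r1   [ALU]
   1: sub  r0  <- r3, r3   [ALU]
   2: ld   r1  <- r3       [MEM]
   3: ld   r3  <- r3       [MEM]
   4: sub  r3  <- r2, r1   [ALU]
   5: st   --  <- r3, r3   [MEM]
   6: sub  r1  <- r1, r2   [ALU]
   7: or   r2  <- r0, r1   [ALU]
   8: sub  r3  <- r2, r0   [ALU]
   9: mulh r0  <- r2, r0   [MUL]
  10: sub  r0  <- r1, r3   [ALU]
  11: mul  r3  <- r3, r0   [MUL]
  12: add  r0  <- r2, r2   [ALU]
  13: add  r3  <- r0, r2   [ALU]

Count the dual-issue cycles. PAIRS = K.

PAIRS = 4

#0 head=0: sub;sub i0&i1 2-wide
#1 head=2: ld i2 no-port MEM/MEM
#2 head=3: ld i3 WAW r3
#3 head=4: sub i4 RAW r3
#4 head=5: st;sub i5&i6 2-wide
#5 head=7: or i7 RAW r2
#6 head=8: sub;mulh i8&i9 2-wide
#7 head=10: sub i10 RAW r0
#8 head=11: mul;add i11&i12 2-wide
#9 head=13: add i13 tail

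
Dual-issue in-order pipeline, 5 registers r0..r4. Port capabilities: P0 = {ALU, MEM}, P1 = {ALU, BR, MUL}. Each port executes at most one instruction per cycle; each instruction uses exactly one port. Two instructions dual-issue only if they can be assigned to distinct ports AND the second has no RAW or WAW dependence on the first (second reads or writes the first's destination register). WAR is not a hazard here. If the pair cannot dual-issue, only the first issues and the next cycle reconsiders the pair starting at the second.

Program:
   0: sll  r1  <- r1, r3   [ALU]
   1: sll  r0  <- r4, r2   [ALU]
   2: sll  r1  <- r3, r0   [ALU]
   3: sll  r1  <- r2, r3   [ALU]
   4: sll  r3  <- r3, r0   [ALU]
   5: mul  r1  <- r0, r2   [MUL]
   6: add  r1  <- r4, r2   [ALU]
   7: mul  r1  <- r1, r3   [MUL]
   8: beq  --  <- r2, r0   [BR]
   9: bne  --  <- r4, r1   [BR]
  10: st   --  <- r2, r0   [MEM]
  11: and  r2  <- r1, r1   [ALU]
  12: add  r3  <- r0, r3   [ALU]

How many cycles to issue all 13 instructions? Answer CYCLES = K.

CYCLES = 9

[0] i0+i1  sll sll  -- 2-wide
[1] i2  sll  -- WAW r1
[2] i3+i4  sll sll  -- 2-wide
[3] i5  mul  -- WAW r1
[4] i6  add  -- RAW+WAW r1
[5] i7  mul  -- no-port MUL/BR
[6] i8  beq  -- no-port BR/BR
[7] i9+i10  bne st  -- 2-wide
[8] i11+i12  and add  -- 2-wide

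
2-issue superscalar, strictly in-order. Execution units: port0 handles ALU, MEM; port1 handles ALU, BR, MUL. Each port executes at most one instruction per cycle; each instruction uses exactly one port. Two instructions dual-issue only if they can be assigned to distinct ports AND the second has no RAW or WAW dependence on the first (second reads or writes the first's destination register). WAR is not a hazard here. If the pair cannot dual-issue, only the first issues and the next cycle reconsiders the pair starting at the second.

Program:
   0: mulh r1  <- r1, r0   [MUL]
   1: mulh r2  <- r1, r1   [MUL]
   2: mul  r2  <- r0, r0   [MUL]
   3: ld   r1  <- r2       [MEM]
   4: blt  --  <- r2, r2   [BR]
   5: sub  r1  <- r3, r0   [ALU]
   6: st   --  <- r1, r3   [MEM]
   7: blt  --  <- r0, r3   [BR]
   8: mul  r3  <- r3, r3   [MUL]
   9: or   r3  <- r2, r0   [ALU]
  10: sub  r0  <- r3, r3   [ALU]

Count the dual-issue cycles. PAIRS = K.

  cy0 -> i0 (mulh) no-port MUL/MUL
  cy1 -> i1 (mulh) no-port MUL/MUL
  cy2 -> i2 (mul) RAW r2
  cy3 -> i3&i4 (ld/blt) 2-wide
  cy4 -> i5 (sub) RAW r1
  cy5 -> i6&i7 (st/blt) 2-wide
  cy6 -> i8 (mul) WAW r3
  cy7 -> i9 (or) RAW r3
  cy8 -> i10 (sub) tail

PAIRS = 2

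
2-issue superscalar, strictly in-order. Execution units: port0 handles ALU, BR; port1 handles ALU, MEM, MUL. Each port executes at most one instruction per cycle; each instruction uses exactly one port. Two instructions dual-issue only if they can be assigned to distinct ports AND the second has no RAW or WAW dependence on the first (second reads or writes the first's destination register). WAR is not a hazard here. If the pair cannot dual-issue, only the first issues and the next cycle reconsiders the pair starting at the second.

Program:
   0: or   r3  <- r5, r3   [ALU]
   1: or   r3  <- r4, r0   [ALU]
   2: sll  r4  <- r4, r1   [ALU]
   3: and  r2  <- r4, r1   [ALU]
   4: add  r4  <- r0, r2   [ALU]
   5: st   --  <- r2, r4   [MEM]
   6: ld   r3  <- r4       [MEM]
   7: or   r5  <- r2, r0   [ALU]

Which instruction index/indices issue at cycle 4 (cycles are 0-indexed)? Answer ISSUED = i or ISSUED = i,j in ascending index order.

ISSUED = 5

#0 head=0: or i0 WAW r3
#1 head=1: or sll i1/i2 pair
#2 head=3: and i3 RAW r2
#3 head=4: add i4 RAW r4
#4 head=5: st i5 no-port MEM/MEM
#5 head=6: ld or i6/i7 pair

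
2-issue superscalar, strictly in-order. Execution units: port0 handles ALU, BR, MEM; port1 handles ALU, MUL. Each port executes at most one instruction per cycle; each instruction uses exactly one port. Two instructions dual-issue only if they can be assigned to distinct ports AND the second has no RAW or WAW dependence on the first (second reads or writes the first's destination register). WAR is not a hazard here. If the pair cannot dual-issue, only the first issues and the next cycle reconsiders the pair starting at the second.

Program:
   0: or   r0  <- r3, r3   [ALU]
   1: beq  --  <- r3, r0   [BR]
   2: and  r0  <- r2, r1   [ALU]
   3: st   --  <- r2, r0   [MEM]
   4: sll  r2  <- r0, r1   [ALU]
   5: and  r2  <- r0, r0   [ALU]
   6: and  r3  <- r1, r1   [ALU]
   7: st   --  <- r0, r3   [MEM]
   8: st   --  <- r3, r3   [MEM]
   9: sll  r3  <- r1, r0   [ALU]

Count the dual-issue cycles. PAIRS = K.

c0: i0 or.ALU  RAW r0
c1: i1+i2 beq.BR and.ALU  dual
c2: i3+i4 st.MEM sll.ALU  dual
c3: i5+i6 and.ALU and.ALU  dual
c4: i7 st.MEM  no-port MEM/MEM
c5: i8+i9 st.MEM sll.ALU  dual

PAIRS = 4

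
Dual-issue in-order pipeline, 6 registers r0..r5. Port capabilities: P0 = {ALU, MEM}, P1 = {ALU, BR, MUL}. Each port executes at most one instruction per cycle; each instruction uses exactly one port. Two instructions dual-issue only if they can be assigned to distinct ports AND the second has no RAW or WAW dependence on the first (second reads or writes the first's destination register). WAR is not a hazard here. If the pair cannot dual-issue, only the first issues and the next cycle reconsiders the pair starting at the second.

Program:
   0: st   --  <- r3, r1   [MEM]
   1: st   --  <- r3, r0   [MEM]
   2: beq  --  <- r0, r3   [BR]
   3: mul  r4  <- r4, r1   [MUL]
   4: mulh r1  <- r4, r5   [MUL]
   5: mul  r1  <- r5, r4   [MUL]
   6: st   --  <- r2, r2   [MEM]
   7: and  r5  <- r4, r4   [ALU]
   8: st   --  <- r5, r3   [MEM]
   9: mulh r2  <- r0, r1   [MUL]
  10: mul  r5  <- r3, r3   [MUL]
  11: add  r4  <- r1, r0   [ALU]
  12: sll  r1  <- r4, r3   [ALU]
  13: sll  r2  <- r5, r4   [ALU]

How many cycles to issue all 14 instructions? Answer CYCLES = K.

  cy0 -> i0 (st.MEM) no-port MEM/MEM
  cy1 -> i1,i2 (st.MEM;beq.BR) 2-wide
  cy2 -> i3 (mul.MUL) no-port MUL/MUL
  cy3 -> i4 (mulh.MUL) no-port MUL/MUL
  cy4 -> i5,i6 (mul.MUL;st.MEM) 2-wide
  cy5 -> i7 (and.ALU) RAW r5
  cy6 -> i8,i9 (st.MEM;mulh.MUL) 2-wide
  cy7 -> i10,i11 (mul.MUL;add.ALU) 2-wide
  cy8 -> i12,i13 (sll.ALU;sll.ALU) 2-wide

CYCLES = 9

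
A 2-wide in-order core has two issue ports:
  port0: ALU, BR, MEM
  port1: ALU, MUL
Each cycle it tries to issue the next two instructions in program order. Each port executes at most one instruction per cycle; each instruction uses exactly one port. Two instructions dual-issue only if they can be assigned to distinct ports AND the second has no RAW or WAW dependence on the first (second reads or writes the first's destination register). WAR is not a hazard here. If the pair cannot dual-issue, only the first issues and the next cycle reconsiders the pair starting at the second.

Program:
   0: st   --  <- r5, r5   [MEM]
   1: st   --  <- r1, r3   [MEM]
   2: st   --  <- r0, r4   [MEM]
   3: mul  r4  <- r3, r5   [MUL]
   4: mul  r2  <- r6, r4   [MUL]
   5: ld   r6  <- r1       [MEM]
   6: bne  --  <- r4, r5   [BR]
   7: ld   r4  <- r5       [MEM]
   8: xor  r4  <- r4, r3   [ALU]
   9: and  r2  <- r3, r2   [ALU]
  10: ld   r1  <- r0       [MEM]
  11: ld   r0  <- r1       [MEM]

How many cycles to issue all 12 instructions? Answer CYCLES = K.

CYCLES = 9

#0 head=0: st.MEM i0 no-port MEM/MEM
#1 head=1: st.MEM i1 no-port MEM/MEM
#2 head=2: st.MEM mul.MUL i2,i3 pair
#3 head=4: mul.MUL ld.MEM i4,i5 pair
#4 head=6: bne.BR i6 no-port BR/MEM
#5 head=7: ld.MEM i7 RAW+WAW r4
#6 head=8: xor.ALU and.ALU i8,i9 pair
#7 head=10: ld.MEM i10 no-port MEM/MEM
#8 head=11: ld.MEM i11 tail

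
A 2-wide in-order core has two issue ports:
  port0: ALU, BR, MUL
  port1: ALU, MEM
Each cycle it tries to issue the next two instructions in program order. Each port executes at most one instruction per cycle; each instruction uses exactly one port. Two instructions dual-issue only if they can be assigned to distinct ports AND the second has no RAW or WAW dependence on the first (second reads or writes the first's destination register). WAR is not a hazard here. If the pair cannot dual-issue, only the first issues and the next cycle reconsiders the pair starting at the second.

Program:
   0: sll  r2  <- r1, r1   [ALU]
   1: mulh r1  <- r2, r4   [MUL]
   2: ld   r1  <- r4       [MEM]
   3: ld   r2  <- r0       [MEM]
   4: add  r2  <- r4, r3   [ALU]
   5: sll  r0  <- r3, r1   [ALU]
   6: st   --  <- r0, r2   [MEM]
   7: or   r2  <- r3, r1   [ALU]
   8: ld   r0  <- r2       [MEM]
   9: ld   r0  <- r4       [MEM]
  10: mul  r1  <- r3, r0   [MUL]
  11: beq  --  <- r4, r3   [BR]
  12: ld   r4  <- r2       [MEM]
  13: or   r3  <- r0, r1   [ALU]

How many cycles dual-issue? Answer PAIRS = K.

PAIRS = 3

  cy0 -> i0 (sll.ALU) RAW r2
  cy1 -> i1 (mulh.MUL) WAW r1
  cy2 -> i2 (ld.MEM) no-port MEM/MEM
  cy3 -> i3 (ld.MEM) WAW r2
  cy4 -> i4,i5 (add.ALU+sll.ALU) dual
  cy5 -> i6,i7 (st.MEM+or.ALU) dual
  cy6 -> i8 (ld.MEM) no-port MEM/MEM
  cy7 -> i9 (ld.MEM) RAW r0
  cy8 -> i10 (mul.MUL) no-port MUL/BR
  cy9 -> i11,i12 (beq.BR+ld.MEM) dual
  cy10 -> i13 (or.ALU) tail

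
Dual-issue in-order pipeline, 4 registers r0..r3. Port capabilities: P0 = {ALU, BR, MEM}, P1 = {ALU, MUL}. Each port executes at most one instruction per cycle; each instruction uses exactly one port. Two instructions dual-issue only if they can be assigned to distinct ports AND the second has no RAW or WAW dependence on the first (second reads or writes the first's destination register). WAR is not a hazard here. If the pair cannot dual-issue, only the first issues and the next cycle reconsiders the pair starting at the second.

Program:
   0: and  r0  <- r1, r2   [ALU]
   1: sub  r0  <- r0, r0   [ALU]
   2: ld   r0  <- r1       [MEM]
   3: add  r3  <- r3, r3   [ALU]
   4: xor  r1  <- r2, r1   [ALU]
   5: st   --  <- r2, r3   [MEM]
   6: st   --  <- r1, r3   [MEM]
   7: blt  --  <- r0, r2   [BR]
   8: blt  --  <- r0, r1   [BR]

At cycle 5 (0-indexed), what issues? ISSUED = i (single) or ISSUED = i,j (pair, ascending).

ISSUED = 7

c0: i0 and.ALU  RAW+WAW r0
c1: i1 sub.ALU  WAW r0
c2: i2&i3 ld.MEM+add.ALU  dual
c3: i4&i5 xor.ALU+st.MEM  dual
c4: i6 st.MEM  no-port MEM/BR
c5: i7 blt.BR  no-port BR/BR
c6: i8 blt.BR  tail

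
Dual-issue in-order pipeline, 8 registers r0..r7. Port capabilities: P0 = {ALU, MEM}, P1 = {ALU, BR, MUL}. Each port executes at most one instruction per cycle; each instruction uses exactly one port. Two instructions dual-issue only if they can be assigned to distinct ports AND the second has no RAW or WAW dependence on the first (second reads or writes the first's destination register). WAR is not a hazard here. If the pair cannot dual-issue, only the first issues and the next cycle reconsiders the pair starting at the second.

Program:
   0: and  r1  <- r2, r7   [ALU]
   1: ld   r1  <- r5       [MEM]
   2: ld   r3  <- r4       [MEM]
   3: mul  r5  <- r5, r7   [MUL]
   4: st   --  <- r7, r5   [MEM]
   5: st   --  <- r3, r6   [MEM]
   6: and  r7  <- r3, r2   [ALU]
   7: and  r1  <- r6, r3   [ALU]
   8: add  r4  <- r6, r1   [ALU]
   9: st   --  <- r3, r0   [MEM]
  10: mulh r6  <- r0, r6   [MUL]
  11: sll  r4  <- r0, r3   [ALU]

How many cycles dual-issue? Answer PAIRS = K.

#0 head=0: and.ALU i0 WAW r1
#1 head=1: ld.MEM i1 no-port MEM/MEM
#2 head=2: ld.MEM;mul.MUL i2&i3 pair
#3 head=4: st.MEM i4 no-port MEM/MEM
#4 head=5: st.MEM;and.ALU i5&i6 pair
#5 head=7: and.ALU i7 RAW r1
#6 head=8: add.ALU;st.MEM i8&i9 pair
#7 head=10: mulh.MUL;sll.ALU i10&i11 pair

PAIRS = 4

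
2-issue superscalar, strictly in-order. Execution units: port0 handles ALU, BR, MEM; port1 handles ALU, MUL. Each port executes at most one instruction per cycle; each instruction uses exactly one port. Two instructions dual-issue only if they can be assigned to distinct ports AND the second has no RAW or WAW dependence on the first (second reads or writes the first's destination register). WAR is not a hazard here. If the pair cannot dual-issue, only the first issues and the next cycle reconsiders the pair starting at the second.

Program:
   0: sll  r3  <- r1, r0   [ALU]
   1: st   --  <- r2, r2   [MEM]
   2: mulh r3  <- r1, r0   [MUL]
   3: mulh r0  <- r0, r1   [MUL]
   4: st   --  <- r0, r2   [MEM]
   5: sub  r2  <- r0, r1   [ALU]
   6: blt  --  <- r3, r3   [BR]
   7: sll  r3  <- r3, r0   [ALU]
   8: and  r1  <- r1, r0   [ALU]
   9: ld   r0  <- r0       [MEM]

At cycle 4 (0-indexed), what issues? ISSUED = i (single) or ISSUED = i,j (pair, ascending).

c0: i0,i1 sll+st  dual
c1: i2 mulh  no-port MUL/MUL
c2: i3 mulh  RAW r0
c3: i4,i5 st+sub  dual
c4: i6,i7 blt+sll  dual
c5: i8,i9 and+ld  dual

ISSUED = 6,7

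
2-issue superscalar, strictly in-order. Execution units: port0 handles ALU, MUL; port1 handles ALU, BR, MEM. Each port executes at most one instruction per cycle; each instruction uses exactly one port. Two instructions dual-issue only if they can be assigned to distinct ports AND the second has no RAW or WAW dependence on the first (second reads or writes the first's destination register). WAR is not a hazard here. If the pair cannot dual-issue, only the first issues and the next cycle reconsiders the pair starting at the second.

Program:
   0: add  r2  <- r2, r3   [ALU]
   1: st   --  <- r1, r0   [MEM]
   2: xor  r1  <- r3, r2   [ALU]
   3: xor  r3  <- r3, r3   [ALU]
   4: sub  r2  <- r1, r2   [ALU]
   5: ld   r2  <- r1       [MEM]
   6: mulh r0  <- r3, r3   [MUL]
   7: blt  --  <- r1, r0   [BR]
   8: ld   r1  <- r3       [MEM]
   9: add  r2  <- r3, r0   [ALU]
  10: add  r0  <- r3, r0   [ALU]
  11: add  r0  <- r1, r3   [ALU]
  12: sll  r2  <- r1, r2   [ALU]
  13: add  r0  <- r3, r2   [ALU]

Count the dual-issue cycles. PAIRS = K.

#0 head=0: add+st i0+i1 pair
#1 head=2: xor+xor i2+i3 pair
#2 head=4: sub i4 WAW r2
#3 head=5: ld+mulh i5+i6 pair
#4 head=7: blt i7 no-port BR/MEM
#5 head=8: ld+add i8+i9 pair
#6 head=10: add i10 WAW r0
#7 head=11: add+sll i11+i12 pair
#8 head=13: add i13 tail

PAIRS = 5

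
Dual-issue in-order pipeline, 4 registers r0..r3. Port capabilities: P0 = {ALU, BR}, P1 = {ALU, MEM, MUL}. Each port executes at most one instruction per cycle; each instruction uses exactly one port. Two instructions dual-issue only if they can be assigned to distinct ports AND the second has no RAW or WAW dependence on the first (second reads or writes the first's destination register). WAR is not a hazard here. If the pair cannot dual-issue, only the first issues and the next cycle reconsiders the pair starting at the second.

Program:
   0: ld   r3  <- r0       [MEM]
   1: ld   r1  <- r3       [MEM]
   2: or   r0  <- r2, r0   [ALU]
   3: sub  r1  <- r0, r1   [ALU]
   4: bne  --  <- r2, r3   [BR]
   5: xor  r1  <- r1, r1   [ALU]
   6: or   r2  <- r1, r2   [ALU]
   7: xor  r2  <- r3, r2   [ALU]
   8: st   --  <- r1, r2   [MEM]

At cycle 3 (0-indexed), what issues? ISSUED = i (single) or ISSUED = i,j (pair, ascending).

[0] i0  ld.MEM  -- no-port MEM/MEM
[1] i1&i2  ld.MEM/or.ALU  -- dual
[2] i3&i4  sub.ALU/bne.BR  -- dual
[3] i5  xor.ALU  -- RAW r1
[4] i6  or.ALU  -- RAW+WAW r2
[5] i7  xor.ALU  -- RAW r2
[6] i8  st.MEM  -- tail

ISSUED = 5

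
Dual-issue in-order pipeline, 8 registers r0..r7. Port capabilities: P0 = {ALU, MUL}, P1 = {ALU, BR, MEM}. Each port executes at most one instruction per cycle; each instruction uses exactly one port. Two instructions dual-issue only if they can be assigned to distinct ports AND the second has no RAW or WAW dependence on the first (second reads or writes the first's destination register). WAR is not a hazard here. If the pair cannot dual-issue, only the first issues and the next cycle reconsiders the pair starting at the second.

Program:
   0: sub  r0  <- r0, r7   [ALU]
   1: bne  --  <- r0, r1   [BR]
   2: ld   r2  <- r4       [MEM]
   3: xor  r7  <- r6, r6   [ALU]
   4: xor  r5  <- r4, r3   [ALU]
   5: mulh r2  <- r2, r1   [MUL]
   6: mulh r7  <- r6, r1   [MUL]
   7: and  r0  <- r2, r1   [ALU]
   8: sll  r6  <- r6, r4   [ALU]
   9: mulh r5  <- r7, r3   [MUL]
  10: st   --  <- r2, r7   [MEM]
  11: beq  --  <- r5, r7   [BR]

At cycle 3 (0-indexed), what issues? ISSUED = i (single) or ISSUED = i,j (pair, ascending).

c0: i0 sub.ALU  RAW r0
c1: i1 bne.BR  no-port BR/MEM
c2: i2+i3 ld.MEM xor.ALU  2-wide
c3: i4+i5 xor.ALU mulh.MUL  2-wide
c4: i6+i7 mulh.MUL and.ALU  2-wide
c5: i8+i9 sll.ALU mulh.MUL  2-wide
c6: i10 st.MEM  no-port MEM/BR
c7: i11 beq.BR  tail

ISSUED = 4,5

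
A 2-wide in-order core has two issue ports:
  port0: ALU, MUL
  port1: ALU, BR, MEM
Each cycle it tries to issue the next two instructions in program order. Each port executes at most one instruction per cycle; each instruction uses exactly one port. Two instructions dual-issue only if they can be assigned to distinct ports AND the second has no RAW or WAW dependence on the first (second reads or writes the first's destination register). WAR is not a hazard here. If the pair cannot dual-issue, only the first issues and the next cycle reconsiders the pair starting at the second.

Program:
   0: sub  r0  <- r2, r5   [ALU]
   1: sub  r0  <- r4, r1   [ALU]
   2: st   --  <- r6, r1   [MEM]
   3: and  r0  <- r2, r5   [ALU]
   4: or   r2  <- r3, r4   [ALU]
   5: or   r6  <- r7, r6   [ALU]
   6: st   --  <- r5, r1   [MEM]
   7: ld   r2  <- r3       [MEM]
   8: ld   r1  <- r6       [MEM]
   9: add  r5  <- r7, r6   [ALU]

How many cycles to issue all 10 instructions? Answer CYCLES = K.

CYCLES = 6

t=0 i0:sub.ALU ; WAW r0
t=1 i1/i2:sub.ALU+st.MEM ; 2-wide
t=2 i3/i4:and.ALU+or.ALU ; 2-wide
t=3 i5/i6:or.ALU+st.MEM ; 2-wide
t=4 i7:ld.MEM ; no-port MEM/MEM
t=5 i8/i9:ld.MEM+add.ALU ; 2-wide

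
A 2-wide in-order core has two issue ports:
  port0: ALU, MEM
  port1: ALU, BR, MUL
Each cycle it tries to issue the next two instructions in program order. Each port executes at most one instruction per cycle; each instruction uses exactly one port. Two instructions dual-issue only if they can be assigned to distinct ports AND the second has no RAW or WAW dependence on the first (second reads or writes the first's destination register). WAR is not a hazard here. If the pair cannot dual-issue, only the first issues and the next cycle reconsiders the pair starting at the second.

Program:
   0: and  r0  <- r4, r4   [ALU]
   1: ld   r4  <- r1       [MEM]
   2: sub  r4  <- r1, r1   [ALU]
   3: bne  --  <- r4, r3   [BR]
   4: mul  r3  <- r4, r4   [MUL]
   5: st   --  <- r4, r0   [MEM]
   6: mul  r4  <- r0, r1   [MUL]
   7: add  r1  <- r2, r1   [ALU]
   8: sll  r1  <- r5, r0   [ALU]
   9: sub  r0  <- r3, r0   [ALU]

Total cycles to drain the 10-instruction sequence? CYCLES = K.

CYCLES = 6

t=0 i0,i1:and ld ; 2-wide
t=1 i2:sub ; RAW r4
t=2 i3:bne ; no-port BR/MUL
t=3 i4,i5:mul st ; 2-wide
t=4 i6,i7:mul add ; 2-wide
t=5 i8,i9:sll sub ; 2-wide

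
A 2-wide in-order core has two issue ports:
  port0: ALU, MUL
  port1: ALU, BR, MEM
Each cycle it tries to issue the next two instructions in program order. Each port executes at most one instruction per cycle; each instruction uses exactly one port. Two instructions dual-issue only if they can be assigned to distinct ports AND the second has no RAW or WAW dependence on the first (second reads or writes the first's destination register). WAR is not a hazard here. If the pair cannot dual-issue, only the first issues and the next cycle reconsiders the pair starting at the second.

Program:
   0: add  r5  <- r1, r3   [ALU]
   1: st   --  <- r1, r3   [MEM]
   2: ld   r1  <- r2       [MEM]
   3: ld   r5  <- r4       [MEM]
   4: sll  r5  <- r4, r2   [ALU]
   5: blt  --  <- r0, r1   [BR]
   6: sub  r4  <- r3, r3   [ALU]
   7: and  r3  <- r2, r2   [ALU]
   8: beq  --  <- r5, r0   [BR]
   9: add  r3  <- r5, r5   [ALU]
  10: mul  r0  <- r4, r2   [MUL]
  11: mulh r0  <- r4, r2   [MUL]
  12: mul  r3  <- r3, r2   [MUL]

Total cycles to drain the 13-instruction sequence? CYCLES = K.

c0: i0+i1 add.ALU/st.MEM  dual
c1: i2 ld.MEM  no-port MEM/MEM
c2: i3 ld.MEM  WAW r5
c3: i4+i5 sll.ALU/blt.BR  dual
c4: i6+i7 sub.ALU/and.ALU  dual
c5: i8+i9 beq.BR/add.ALU  dual
c6: i10 mul.MUL  no-port MUL/MUL
c7: i11 mulh.MUL  no-port MUL/MUL
c8: i12 mul.MUL  tail

CYCLES = 9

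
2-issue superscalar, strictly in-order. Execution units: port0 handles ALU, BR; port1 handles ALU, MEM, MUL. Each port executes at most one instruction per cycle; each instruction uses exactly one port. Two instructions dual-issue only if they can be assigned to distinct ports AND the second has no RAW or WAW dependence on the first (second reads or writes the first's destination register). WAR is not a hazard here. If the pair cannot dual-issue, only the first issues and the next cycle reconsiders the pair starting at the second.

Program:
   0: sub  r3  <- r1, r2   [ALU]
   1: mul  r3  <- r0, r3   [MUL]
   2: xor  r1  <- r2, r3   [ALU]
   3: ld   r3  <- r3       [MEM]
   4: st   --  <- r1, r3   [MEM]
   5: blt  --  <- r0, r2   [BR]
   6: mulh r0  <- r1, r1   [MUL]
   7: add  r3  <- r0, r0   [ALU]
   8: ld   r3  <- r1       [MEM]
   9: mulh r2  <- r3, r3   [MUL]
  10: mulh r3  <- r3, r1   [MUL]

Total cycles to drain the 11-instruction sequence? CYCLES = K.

t=0 i0:sub.ALU ; RAW+WAW r3
t=1 i1:mul.MUL ; RAW r3
t=2 i2/i3:xor.ALU;ld.MEM ; dual
t=3 i4/i5:st.MEM;blt.BR ; dual
t=4 i6:mulh.MUL ; RAW r0
t=5 i7:add.ALU ; WAW r3
t=6 i8:ld.MEM ; no-port MEM/MUL
t=7 i9:mulh.MUL ; no-port MUL/MUL
t=8 i10:mulh.MUL ; tail

CYCLES = 9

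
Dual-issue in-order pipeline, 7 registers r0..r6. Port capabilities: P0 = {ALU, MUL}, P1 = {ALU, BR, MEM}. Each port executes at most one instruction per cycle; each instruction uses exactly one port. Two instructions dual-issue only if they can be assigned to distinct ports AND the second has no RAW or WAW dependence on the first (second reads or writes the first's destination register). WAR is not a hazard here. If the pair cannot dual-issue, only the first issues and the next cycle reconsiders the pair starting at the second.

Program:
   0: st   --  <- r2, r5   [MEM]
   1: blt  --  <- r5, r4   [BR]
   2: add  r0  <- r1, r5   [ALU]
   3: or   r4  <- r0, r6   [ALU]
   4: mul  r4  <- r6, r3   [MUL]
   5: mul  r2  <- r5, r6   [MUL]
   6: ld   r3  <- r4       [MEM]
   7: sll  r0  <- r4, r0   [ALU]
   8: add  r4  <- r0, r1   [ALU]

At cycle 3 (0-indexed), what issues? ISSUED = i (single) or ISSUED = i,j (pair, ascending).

ISSUED = 4

t=0 i0:st ; no-port MEM/BR
t=1 i1/i2:blt add ; dual
t=2 i3:or ; WAW r4
t=3 i4:mul ; no-port MUL/MUL
t=4 i5/i6:mul ld ; dual
t=5 i7:sll ; RAW r0
t=6 i8:add ; tail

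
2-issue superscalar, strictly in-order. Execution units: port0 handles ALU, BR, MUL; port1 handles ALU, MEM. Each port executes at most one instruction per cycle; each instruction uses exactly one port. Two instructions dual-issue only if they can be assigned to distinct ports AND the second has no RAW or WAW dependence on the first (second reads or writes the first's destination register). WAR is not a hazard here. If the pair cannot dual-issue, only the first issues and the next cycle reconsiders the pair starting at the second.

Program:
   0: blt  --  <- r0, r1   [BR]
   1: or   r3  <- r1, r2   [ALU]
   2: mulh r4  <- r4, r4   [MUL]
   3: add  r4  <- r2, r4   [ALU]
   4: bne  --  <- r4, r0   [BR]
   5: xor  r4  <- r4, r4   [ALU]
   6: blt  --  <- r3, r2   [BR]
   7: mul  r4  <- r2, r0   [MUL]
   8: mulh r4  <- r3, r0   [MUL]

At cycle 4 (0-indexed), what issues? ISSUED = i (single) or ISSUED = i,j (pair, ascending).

ISSUED = 6

0. blt or @i0+i1  | dual
1. mulh @i2  | RAW+WAW r4
2. add @i3  | RAW r4
3. bne xor @i4+i5  | dual
4. blt @i6  | no-port BR/MUL
5. mul @i7  | no-port MUL/MUL
6. mulh @i8  | tail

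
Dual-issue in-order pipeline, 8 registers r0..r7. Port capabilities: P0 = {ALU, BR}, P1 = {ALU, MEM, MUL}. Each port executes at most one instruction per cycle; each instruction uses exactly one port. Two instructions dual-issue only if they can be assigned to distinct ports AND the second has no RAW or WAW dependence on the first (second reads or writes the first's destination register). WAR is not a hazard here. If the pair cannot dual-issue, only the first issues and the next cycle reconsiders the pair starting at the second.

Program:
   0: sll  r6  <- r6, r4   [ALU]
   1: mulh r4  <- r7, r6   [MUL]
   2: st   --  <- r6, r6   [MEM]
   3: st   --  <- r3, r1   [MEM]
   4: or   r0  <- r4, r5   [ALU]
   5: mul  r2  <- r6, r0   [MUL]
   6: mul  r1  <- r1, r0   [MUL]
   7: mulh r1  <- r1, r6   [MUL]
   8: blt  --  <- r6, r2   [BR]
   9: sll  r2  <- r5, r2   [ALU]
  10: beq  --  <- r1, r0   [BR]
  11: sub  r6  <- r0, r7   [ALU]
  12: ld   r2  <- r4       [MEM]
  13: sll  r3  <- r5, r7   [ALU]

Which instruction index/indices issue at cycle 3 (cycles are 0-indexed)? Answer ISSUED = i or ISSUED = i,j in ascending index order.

  cy0 -> i0 (sll.ALU) RAW r6
  cy1 -> i1 (mulh.MUL) no-port MUL/MEM
  cy2 -> i2 (st.MEM) no-port MEM/MEM
  cy3 -> i3&i4 (st.MEM;or.ALU) dual
  cy4 -> i5 (mul.MUL) no-port MUL/MUL
  cy5 -> i6 (mul.MUL) no-port MUL/MUL
  cy6 -> i7&i8 (mulh.MUL;blt.BR) dual
  cy7 -> i9&i10 (sll.ALU;beq.BR) dual
  cy8 -> i11&i12 (sub.ALU;ld.MEM) dual
  cy9 -> i13 (sll.ALU) tail

ISSUED = 3,4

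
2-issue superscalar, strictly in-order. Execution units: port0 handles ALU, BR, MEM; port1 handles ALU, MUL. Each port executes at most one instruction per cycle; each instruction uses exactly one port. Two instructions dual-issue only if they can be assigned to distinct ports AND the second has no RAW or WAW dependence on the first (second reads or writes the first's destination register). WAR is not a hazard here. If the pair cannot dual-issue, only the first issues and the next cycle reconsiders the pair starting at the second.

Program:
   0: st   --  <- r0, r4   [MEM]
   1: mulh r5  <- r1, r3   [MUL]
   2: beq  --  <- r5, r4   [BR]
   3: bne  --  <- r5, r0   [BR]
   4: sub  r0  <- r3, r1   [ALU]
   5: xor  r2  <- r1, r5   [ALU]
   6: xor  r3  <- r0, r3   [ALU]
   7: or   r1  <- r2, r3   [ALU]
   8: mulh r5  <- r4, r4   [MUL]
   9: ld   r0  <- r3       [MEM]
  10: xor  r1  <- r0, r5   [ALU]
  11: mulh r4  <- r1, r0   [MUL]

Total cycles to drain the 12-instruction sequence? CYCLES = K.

0. st/mulh @i0&i1  | pair
1. beq @i2  | no-port BR/BR
2. bne/sub @i3&i4  | pair
3. xor/xor @i5&i6  | pair
4. or/mulh @i7&i8  | pair
5. ld @i9  | RAW r0
6. xor @i10  | RAW r1
7. mulh @i11  | tail

CYCLES = 8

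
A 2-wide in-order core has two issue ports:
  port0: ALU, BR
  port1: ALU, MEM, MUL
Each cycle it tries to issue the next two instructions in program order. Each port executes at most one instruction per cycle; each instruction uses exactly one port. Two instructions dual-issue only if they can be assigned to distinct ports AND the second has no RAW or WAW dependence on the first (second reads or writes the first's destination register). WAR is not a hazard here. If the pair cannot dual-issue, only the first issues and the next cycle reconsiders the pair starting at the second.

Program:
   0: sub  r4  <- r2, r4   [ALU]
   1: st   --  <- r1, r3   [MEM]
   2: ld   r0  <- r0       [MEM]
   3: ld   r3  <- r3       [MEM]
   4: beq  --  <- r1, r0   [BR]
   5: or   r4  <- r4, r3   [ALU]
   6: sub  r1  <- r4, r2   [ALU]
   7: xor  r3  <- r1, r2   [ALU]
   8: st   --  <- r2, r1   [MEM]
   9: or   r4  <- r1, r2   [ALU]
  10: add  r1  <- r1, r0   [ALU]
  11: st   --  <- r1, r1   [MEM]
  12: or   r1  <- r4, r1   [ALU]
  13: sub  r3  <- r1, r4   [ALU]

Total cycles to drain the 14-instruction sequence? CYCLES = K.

CYCLES = 9

#0 head=0: sub.ALU/st.MEM i0,i1 pair
#1 head=2: ld.MEM i2 no-port MEM/MEM
#2 head=3: ld.MEM/beq.BR i3,i4 pair
#3 head=5: or.ALU i5 RAW r4
#4 head=6: sub.ALU i6 RAW r1
#5 head=7: xor.ALU/st.MEM i7,i8 pair
#6 head=9: or.ALU/add.ALU i9,i10 pair
#7 head=11: st.MEM/or.ALU i11,i12 pair
#8 head=13: sub.ALU i13 tail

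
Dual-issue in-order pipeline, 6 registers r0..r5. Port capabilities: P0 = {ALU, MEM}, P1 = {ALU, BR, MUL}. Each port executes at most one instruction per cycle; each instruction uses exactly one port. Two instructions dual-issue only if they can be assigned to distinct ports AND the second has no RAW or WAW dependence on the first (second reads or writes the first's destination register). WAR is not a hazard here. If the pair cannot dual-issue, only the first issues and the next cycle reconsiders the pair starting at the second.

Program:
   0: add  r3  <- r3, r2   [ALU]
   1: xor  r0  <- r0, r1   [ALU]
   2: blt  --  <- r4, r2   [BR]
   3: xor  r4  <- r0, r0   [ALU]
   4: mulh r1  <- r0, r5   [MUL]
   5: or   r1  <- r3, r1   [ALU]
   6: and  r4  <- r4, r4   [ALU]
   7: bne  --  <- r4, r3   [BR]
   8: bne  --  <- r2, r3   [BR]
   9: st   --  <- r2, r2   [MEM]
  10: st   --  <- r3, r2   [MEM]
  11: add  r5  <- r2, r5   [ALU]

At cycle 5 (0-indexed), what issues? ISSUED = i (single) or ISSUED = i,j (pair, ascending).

t=0 i0&i1:add.ALU xor.ALU ; 2-wide
t=1 i2&i3:blt.BR xor.ALU ; 2-wide
t=2 i4:mulh.MUL ; RAW+WAW r1
t=3 i5&i6:or.ALU and.ALU ; 2-wide
t=4 i7:bne.BR ; no-port BR/BR
t=5 i8&i9:bne.BR st.MEM ; 2-wide
t=6 i10&i11:st.MEM add.ALU ; 2-wide

ISSUED = 8,9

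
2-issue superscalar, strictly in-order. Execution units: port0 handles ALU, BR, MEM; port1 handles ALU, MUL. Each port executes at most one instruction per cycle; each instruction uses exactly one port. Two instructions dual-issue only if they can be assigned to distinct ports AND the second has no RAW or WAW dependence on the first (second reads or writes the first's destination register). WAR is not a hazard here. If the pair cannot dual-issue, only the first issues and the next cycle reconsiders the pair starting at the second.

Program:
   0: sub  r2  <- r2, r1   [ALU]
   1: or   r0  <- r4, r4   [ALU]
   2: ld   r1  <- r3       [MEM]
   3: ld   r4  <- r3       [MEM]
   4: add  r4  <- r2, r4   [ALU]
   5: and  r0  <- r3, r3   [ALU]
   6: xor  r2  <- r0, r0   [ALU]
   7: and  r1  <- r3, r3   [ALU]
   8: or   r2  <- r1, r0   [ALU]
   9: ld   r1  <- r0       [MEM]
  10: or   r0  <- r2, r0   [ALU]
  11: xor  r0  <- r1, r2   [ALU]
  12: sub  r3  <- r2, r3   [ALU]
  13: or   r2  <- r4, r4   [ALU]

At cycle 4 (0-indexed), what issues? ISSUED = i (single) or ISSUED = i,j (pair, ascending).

ISSUED = 6,7

  cy0 -> i0+i1 (sub.ALU/or.ALU) dual
  cy1 -> i2 (ld.MEM) no-port MEM/MEM
  cy2 -> i3 (ld.MEM) RAW+WAW r4
  cy3 -> i4+i5 (add.ALU/and.ALU) dual
  cy4 -> i6+i7 (xor.ALU/and.ALU) dual
  cy5 -> i8+i9 (or.ALU/ld.MEM) dual
  cy6 -> i10 (or.ALU) WAW r0
  cy7 -> i11+i12 (xor.ALU/sub.ALU) dual
  cy8 -> i13 (or.ALU) tail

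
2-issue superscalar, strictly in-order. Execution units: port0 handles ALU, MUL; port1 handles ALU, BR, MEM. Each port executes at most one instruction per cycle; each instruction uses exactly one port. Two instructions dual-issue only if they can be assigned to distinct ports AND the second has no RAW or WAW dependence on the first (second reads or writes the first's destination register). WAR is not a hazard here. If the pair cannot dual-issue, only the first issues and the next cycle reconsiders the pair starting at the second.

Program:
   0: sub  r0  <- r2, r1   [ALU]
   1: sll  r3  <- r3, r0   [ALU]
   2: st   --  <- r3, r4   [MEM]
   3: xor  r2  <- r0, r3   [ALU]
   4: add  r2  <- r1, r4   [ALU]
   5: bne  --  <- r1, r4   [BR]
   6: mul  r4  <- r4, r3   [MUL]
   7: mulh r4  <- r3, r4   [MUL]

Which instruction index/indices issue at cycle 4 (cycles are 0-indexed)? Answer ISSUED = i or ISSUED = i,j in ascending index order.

0. sub.ALU @i0  | RAW r0
1. sll.ALU @i1  | RAW r3
2. st.MEM/xor.ALU @i2+i3  | pair
3. add.ALU/bne.BR @i4+i5  | pair
4. mul.MUL @i6  | no-port MUL/MUL
5. mulh.MUL @i7  | tail

ISSUED = 6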